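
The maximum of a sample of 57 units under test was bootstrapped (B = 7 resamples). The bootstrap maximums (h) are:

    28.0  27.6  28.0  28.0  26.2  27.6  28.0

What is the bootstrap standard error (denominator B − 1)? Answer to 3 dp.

Bootstrap SE is the standard deviation of the 7 replicate maximums.
Mean of replicates: (28.0 + 27.6 + 28.0 + 28.0 + 26.2 + 27.6 + 28.0) / 7 = 193.4000 / 7 = 27.6286
Sum of squared deviations: (+0.3714)² + (−0.0286)² + (+0.3714)² + (+0.3714)² + (−1.4286)² + (−0.0286)² + (+0.3714)² = 2.5943
Variance = 2.5943 / 6 = 0.4324
SE* = √0.4324

SE* = 0.658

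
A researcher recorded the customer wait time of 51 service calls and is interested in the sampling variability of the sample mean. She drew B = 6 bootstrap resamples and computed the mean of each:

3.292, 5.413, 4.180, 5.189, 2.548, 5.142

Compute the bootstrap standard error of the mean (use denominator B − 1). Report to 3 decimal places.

SE* = 1.169

Bootstrap SE is the standard deviation of the 6 replicate means.
Mean of replicates: (3.292 + 5.413 + 4.180 + 5.189 + 2.548 + 5.142) / 6 = 25.7640 / 6 = 4.2940
Sum of squared deviations: (−1.0020)² + (+1.1190)² + (−0.1140)² + (+0.8950)² + (−1.7460)² + (+0.8480)² = 6.8378
Variance = 6.8378 / 5 = 1.3676
SE* = √1.3676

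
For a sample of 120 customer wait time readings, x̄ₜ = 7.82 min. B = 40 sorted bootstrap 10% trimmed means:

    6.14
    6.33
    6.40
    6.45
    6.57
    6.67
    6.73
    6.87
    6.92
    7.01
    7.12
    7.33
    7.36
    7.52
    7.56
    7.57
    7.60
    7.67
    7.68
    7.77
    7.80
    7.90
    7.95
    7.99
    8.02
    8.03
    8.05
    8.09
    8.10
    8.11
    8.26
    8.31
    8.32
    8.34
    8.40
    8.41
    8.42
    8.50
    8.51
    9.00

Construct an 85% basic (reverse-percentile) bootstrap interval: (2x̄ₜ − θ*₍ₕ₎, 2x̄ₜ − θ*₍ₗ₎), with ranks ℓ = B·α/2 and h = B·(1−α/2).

Percentile endpoints at ranks 3 and 37: θ*₍3₎ = 6.40, θ*₍37₎ = 8.42.
Basic interval reflects these around x̄ₜ:
  lower = 2 × 7.82 − 8.42 = 7.22
  upper = 2 × 7.82 − 6.40 = 9.24

(7.22, 9.24)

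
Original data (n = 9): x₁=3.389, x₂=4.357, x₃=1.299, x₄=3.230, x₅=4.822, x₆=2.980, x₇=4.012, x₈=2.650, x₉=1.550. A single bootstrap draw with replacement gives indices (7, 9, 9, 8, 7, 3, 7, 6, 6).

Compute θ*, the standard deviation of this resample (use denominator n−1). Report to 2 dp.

Resample values: 4.012, 1.550, 1.550, 2.650, 4.012, 1.299, 4.012, 2.980, 2.980.
Mean = 2.7828; sum of squared deviations = 9.8695
s² = 9.8695 / 8 = 1.2337
s = √1.2337 = 1.11

θ* = 1.11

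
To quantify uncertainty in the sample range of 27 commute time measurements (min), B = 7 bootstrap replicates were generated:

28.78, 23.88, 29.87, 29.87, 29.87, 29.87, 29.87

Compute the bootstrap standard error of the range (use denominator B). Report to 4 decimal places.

Bootstrap SE is the standard deviation of the 7 replicate ranges.
Mean of replicates: (28.78 + 23.88 + 29.87 + 29.87 + 29.87 + 29.87 + 29.87) / 7 = 202.01000 / 7 = 28.85857
Sum of squared deviations: (−0.07857)² + (−4.97857)² + (+1.01143)² + (+1.01143)² + (+1.01143)² + (+1.01143)² + (+1.01143)² = 29.90729
Variance = 29.90729 / 7 = 4.27247
SE* = √4.27247

SE* = 2.0670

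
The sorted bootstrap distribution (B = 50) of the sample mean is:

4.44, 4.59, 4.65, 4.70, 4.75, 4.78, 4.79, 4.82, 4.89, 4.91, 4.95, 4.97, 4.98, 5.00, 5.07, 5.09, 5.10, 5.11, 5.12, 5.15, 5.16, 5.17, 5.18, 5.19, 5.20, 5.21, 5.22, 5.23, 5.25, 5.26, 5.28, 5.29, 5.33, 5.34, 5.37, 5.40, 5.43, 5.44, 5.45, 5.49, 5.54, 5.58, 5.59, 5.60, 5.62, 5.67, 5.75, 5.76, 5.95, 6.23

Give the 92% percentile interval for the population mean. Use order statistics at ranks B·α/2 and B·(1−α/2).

(4.59, 5.76)

α = 0.08; lower rank = 50 × 0.040 = 2; upper rank = 50 × 0.960 = 48.
The 2nd smallest replicate is 4.59; the 48th is 5.76.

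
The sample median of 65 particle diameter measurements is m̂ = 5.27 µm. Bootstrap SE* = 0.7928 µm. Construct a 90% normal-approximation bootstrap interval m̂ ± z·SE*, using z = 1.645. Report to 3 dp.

(3.966, 6.574)

Margin = 1.645 × 0.7928 = 1.3042
Interval: 5.27 ± 1.3042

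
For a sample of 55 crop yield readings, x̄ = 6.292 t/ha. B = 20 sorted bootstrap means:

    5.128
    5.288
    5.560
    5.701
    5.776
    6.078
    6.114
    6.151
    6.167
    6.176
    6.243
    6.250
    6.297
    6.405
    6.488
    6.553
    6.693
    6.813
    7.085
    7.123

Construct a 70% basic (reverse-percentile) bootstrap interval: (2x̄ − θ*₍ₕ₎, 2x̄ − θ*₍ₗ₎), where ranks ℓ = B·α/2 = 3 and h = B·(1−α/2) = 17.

Percentile endpoints at ranks 3 and 17: θ*₍3₎ = 5.560, θ*₍17₎ = 6.693.
Basic interval reflects these around x̄:
  lower = 2 × 6.292 − 6.693 = 5.891
  upper = 2 × 6.292 − 5.560 = 7.024

(5.891, 7.024)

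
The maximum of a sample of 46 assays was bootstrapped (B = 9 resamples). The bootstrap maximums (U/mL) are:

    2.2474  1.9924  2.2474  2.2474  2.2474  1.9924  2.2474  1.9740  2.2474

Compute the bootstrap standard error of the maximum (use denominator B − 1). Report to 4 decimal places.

Bootstrap SE is the standard deviation of the 9 replicate maximums.
Mean of replicates: (2.2474 + 1.9924 + 2.2474 + 2.2474 + 2.2474 + 1.9924 + 2.2474 + 1.9740 + 2.2474) / 9 = 19.44320 / 9 = 2.16036
Sum of squared deviations: (+0.08704)² + (−0.16796)² + (+0.08704)² + (+0.08704)² + (+0.08704)² + (−0.16796)² + (+0.08704)² + (−0.18636)² + (+0.08704)² = 0.13661
Variance = 0.13661 / 8 = 0.01708
SE* = √0.01708

SE* = 0.1307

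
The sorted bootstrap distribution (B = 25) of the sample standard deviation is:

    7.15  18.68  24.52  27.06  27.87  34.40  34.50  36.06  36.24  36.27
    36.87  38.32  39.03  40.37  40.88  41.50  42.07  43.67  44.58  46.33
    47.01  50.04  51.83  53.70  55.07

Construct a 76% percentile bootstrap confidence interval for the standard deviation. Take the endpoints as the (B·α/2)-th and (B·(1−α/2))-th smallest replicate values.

α = 0.24; lower rank = 25 × 0.120 = 3; upper rank = 25 × 0.880 = 22.
The 3rd smallest replicate is 24.52; the 22nd is 50.04.

(24.52, 50.04)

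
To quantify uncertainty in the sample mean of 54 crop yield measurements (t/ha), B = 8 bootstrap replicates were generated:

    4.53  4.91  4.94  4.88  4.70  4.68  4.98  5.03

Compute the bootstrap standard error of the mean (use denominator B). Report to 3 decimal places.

SE* = 0.163

Bootstrap SE is the standard deviation of the 8 replicate means.
Mean of replicates: (4.53 + 4.91 + 4.94 + 4.88 + 4.70 + 4.68 + 4.98 + 5.03) / 8 = 38.6500 / 8 = 4.8312
Sum of squared deviations: (−0.3012)² + (+0.0788)² + (+0.1088)² + (+0.0488)² + (−0.1312)² + (−0.1513)² + (+0.1488)² + (+0.1988)² = 0.2129
Variance = 0.2129 / 8 = 0.0266
SE* = √0.0266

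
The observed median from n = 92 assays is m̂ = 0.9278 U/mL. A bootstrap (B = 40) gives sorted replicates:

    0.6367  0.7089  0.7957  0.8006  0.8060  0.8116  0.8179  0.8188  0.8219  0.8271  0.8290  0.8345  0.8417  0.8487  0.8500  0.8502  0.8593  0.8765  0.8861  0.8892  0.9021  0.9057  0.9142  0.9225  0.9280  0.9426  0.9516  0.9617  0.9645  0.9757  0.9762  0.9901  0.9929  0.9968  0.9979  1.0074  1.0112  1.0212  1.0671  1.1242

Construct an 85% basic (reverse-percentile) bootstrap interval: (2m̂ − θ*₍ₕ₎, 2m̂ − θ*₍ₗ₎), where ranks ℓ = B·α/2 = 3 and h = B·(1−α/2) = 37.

Percentile endpoints at ranks 3 and 37: θ*₍3₎ = 0.7957, θ*₍37₎ = 1.0112.
Basic interval reflects these around m̂:
  lower = 2 × 0.9278 − 1.0112 = 0.8444
  upper = 2 × 0.9278 − 0.7957 = 1.0599

(0.8444, 1.0599)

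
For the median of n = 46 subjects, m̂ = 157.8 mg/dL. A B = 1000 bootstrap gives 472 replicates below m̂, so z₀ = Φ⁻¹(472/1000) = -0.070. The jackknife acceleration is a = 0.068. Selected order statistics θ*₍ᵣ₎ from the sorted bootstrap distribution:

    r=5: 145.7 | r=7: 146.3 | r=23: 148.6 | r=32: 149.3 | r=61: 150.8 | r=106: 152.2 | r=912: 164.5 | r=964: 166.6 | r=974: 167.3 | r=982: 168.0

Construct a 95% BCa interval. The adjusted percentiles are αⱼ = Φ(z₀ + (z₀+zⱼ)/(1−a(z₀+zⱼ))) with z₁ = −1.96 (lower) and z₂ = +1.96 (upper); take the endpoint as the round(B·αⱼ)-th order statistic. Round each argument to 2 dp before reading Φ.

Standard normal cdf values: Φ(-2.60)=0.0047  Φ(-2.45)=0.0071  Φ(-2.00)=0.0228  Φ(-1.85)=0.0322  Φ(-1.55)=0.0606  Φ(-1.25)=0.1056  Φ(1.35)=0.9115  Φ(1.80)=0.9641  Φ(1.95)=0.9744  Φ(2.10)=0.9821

(149.3, 168.0)

Lower: z₀ + z₁ = -0.070 + (-1.960) = -2.030; 1 − a(z₀+z₁) = 1 − (0.068)(-2.030) = 1.1380; argument = -0.070 + (-2.030)/1.1380 = -1.8538 → -1.85.
α₁ = Φ(-1.85) = 0.0322; rank = round(1000 × 0.0322) = 32; θ*₍32₎ = 149.3.
Upper: z₀ + z₂ = 1.890; 1 − a(z₀+z₂) = 0.8715; argument = 2.0987 → 2.10; α₂ = 0.9821; rank = 982; θ*₍982₎ = 168.0.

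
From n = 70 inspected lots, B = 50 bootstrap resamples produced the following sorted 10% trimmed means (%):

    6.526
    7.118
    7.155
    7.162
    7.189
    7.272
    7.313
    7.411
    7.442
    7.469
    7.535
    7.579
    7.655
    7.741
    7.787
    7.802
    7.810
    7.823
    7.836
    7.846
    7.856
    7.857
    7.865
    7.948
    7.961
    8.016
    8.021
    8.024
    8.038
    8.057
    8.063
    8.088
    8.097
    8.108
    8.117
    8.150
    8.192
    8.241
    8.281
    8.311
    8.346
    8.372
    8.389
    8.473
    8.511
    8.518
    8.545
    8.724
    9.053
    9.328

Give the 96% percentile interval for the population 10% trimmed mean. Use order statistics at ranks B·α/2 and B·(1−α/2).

(6.526, 9.053)

α = 0.04; lower rank = 50 × 0.020 = 1; upper rank = 50 × 0.980 = 49.
The 1st smallest replicate is 6.526; the 49th is 9.053.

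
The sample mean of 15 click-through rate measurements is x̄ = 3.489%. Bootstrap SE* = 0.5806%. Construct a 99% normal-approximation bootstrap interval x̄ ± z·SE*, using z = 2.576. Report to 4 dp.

Margin = 2.576 × 0.5806 = 1.49563
Interval: 3.489 ± 1.49563

(1.9934, 4.9846)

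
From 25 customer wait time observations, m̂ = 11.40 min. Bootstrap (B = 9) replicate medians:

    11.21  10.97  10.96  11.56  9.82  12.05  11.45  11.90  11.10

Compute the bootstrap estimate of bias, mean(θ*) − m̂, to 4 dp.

bias = −0.1756

mean(θ*) = (11.21 + 10.97 + 10.96 + 11.56 + 9.82 + 12.05 + 11.45 + 11.90 + 11.10) / 9 = 11.22444
bias = 11.22444 − 11.40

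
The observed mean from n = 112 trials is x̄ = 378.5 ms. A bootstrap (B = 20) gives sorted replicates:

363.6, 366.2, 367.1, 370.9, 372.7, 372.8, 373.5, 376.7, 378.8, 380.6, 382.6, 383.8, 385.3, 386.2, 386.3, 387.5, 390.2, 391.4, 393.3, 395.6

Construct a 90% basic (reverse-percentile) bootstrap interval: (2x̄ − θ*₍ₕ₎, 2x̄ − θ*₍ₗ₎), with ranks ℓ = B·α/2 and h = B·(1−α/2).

Percentile endpoints at ranks 1 and 19: θ*₍1₎ = 363.6, θ*₍19₎ = 393.3.
Basic interval reflects these around x̄:
  lower = 2 × 378.5 − 393.3 = 363.7
  upper = 2 × 378.5 − 363.6 = 393.4

(363.7, 393.4)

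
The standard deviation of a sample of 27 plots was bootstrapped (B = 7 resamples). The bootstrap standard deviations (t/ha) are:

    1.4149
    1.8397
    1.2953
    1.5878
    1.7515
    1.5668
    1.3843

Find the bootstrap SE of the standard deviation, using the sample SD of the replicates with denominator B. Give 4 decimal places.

Bootstrap SE is the standard deviation of the 7 replicate standard deviations.
Mean of replicates: (1.4149 + 1.8397 + 1.2953 + 1.5878 + 1.7515 + 1.5668 + 1.3843) / 7 = 10.84030 / 7 = 1.54861
Sum of squared deviations: (−0.13371)² + (+0.29109)² + (−0.25331)² + (+0.03919)² + (+0.20289)² + (+0.01819)² + (−0.16431)² = 0.23681
Variance = 0.23681 / 7 = 0.03383
SE* = √0.03383

SE* = 0.1839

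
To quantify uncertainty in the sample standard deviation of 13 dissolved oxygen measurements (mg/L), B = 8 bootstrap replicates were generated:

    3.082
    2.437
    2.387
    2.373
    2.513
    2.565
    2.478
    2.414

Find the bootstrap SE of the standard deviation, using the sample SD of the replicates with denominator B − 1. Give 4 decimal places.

Bootstrap SE is the standard deviation of the 8 replicate standard deviations.
Mean of replicates: (3.082 + 2.437 + 2.387 + 2.373 + 2.513 + 2.565 + 2.478 + 2.414) / 8 = 20.24900 / 8 = 2.53112
Sum of squared deviations: (+0.55088)² + (−0.09413)² + (−0.14412)² + (−0.15812)² + (−0.01812)² + (+0.03388)² + (−0.05312)² + (−0.11712)² = 0.37611
Variance = 0.37611 / 7 = 0.05373
SE* = √0.05373

SE* = 0.2318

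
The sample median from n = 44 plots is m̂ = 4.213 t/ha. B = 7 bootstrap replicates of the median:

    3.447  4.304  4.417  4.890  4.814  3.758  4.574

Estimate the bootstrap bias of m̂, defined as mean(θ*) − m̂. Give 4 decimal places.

bias = +0.1019

mean(θ*) = (3.447 + 4.304 + 4.417 + 4.890 + 4.814 + 3.758 + 4.574) / 7 = 4.31486
bias = 4.31486 − 4.213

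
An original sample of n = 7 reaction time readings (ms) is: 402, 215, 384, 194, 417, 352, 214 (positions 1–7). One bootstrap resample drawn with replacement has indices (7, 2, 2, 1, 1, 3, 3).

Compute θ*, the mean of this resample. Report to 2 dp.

Resample values: 214, 215, 215, 402, 402, 384, 384.
Mean = (214 + 215 + 215 + 402 + 402 + 384 + 384) / 7 = 2216.0 / 7 = 316.57

θ* = 316.57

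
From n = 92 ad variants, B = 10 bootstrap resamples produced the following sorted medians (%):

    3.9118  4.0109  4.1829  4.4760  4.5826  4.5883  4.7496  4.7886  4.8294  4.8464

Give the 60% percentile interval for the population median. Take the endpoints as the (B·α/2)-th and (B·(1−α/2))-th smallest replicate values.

α = 0.40; lower rank = 10 × 0.200 = 2; upper rank = 10 × 0.800 = 8.
The 2nd smallest replicate is 4.0109; the 8th is 4.7886.

(4.0109, 4.7886)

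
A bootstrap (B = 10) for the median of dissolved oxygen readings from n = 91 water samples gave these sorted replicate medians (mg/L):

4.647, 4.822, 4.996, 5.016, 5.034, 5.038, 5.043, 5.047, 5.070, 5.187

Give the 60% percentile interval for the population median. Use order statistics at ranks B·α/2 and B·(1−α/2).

α = 0.40; lower rank = 10 × 0.200 = 2; upper rank = 10 × 0.800 = 8.
The 2nd smallest replicate is 4.822; the 8th is 5.047.

(4.822, 5.047)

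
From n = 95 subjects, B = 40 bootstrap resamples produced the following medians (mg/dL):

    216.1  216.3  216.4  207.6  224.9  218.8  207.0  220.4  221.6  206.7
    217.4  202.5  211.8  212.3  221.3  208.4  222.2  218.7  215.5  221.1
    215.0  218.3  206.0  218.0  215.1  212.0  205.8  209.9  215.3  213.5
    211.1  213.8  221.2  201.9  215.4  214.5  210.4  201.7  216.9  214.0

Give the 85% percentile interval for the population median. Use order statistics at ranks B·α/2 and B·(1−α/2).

Sorted replicates: 201.7, 201.9, 202.5, 205.8, 206.0, 206.7, 207.0, 207.6, 208.4, 209.9, 210.4, 211.1, 211.8, 212.0, 212.3, 213.5, 213.8, 214.0, 214.5, 215.0, 215.1, 215.3, 215.4, 215.5, 216.1, 216.3, 216.4, 216.9, 217.4, 218.0, 218.3, 218.7, 218.8, 220.4, 221.1, 221.2, 221.3, 221.6, 222.2, 224.9
α = 0.15; lower rank = 40 × 0.075 = 3; upper rank = 40 × 0.925 = 37.
The 3rd smallest replicate is 202.5; the 37th is 221.3.

(202.5, 221.3)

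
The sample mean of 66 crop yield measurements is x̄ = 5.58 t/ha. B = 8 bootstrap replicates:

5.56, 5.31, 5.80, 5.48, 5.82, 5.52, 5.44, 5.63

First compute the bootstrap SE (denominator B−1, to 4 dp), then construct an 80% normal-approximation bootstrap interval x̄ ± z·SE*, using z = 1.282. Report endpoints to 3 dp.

Mean of replicates = 5.5700; sum of squared deviations = 0.2142; SE* = √(0.2142/7) = 0.1749
Margin = 1.282 × 0.1749 = 0.2242
Interval: 5.58 ± 0.2242

(5.356, 5.804)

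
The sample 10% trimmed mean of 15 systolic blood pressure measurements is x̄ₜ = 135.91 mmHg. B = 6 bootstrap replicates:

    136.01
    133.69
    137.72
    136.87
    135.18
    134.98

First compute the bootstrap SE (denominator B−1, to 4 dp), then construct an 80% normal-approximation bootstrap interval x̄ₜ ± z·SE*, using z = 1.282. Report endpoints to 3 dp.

(134.064, 137.756)

Mean of replicates = 135.7417; sum of squared deviations = 10.3639; SE* = √(10.3639/5) = 1.4397
Margin = 1.282 × 1.4397 = 1.8457
Interval: 135.91 ± 1.8457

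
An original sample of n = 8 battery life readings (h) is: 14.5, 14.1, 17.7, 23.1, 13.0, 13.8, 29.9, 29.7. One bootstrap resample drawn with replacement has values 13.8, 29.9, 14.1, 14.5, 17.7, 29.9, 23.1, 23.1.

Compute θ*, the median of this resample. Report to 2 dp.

θ* = 20.40

Sorted: 13.8, 14.1, 14.5, 17.7, 23.1, 23.1, 29.9, 29.9
Median = average of the two middle values = 20.40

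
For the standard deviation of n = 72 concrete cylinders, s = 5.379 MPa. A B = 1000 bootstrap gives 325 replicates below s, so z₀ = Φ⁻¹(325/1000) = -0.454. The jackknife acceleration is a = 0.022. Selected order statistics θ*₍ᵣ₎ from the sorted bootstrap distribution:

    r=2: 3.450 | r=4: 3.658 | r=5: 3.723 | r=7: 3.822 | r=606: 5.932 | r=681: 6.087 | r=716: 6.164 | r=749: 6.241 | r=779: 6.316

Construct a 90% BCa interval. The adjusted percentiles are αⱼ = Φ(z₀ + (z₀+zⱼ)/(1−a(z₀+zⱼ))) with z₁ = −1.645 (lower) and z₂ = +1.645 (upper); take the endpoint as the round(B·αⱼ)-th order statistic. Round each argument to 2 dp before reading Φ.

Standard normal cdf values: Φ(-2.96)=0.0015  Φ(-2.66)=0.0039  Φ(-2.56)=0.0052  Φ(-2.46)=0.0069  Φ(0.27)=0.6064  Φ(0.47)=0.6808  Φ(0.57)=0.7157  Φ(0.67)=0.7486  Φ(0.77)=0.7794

(3.822, 6.316)

Lower: z₀ + z₁ = -0.454 + (-1.645) = -2.099; 1 − a(z₀+z₁) = 1 − (0.022)(-2.099) = 1.0462; argument = -0.454 + (-2.099)/1.0462 = -2.4604 → -2.46.
α₁ = Φ(-2.46) = 0.0069; rank = round(1000 × 0.0069) = 7; θ*₍7₎ = 3.822.
Upper: z₀ + z₂ = 1.191; 1 − a(z₀+z₂) = 0.9738; argument = 0.7690 → 0.77; α₂ = 0.7794; rank = 779; θ*₍779₎ = 6.316.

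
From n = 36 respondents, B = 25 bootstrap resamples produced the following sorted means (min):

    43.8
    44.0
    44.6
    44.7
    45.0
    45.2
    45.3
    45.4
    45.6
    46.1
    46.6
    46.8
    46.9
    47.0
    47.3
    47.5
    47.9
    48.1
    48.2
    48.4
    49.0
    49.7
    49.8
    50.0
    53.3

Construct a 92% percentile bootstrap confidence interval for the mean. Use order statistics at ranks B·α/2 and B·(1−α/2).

α = 0.08; lower rank = 25 × 0.040 = 1; upper rank = 25 × 0.960 = 24.
The 1st smallest replicate is 43.8; the 24th is 50.0.

(43.8, 50.0)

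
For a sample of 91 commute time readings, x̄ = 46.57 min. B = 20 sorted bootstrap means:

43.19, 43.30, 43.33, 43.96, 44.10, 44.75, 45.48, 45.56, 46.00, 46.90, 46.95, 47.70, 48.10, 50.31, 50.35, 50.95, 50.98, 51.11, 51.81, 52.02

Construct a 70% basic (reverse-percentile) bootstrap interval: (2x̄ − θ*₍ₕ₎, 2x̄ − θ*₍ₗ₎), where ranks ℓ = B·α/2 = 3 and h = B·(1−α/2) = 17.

Percentile endpoints at ranks 3 and 17: θ*₍3₎ = 43.33, θ*₍17₎ = 50.98.
Basic interval reflects these around x̄:
  lower = 2 × 46.57 − 50.98 = 42.16
  upper = 2 × 46.57 − 43.33 = 49.81

(42.16, 49.81)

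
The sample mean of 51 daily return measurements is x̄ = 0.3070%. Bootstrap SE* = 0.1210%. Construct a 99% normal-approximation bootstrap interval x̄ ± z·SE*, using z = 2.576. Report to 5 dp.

Margin = 2.576 × 0.1210 = 0.311696
Interval: 0.3070 ± 0.311696

(-0.00470, 0.61870)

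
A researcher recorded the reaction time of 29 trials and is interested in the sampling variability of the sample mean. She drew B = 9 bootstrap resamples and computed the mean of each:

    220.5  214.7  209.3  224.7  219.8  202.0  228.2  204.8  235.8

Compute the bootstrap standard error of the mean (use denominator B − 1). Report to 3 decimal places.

SE* = 11.133

Bootstrap SE is the standard deviation of the 9 replicate means.
Mean of replicates: (220.5 + 214.7 + 209.3 + 224.7 + 219.8 + 202.0 + 228.2 + 204.8 + 235.8) / 9 = 1959.8000 / 9 = 217.7556
Sum of squared deviations: (+2.7444)² + (−3.0556)² + (−8.4556)² + (+6.9444)² + (+2.0444)² + (−15.7556)² + (+10.4444)² + (−12.9556)² + (+18.0444)² = 991.5422
Variance = 991.5422 / 8 = 123.9428
SE* = √123.9428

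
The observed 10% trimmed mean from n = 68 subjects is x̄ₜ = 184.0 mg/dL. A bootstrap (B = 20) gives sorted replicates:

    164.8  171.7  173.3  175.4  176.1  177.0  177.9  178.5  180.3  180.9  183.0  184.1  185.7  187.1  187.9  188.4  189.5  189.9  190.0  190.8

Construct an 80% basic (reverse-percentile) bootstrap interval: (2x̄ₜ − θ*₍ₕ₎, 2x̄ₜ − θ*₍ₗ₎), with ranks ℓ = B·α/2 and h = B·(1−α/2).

Percentile endpoints at ranks 2 and 18: θ*₍2₎ = 171.7, θ*₍18₎ = 189.9.
Basic interval reflects these around x̄ₜ:
  lower = 2 × 184.0 − 189.9 = 178.1
  upper = 2 × 184.0 − 171.7 = 196.3

(178.1, 196.3)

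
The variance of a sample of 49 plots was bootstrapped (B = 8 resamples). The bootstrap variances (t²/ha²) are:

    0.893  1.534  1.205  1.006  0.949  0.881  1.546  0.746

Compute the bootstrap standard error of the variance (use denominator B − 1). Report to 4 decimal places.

Bootstrap SE is the standard deviation of the 8 replicate variances.
Mean of replicates: (0.893 + 1.534 + 1.205 + 1.006 + 0.949 + 0.881 + 1.546 + 0.746) / 8 = 8.76000 / 8 = 1.09500
Sum of squared deviations: (−0.20200)² + (+0.43900)² + (+0.11000)² + (−0.08900)² + (−0.14600)² + (−0.21400)² + (+0.45100)² + (−0.34900)² = 0.64586
Variance = 0.64586 / 7 = 0.09227
SE* = √0.09227

SE* = 0.3038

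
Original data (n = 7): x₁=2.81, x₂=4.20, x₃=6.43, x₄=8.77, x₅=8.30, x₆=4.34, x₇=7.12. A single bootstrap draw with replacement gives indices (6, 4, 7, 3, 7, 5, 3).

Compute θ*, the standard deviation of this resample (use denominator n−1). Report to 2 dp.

θ* = 1.45

Resample values: 4.34, 8.77, 7.12, 6.43, 7.12, 8.30, 6.43.
Mean = 6.9300; sum of squared deviations = 12.5428
s² = 12.5428 / 6 = 2.0905
s = √2.0905 = 1.45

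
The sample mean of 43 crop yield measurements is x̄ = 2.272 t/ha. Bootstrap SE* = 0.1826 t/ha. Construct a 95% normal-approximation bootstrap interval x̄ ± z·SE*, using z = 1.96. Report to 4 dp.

(1.9141, 2.6299)

Margin = 1.96 × 0.1826 = 0.35790
Interval: 2.272 ± 0.35790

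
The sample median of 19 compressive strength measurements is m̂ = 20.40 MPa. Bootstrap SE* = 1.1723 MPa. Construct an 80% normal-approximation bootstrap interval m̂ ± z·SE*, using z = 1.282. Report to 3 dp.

Margin = 1.282 × 1.1723 = 1.5029
Interval: 20.40 ± 1.5029

(18.897, 21.903)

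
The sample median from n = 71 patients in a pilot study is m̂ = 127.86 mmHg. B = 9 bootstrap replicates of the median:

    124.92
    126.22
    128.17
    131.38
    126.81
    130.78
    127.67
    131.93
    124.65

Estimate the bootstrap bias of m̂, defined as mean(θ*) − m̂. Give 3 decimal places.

bias = +0.199

mean(θ*) = (124.92 + 126.22 + 128.17 + 131.38 + 126.81 + 130.78 + 127.67 + 131.93 + 124.65) / 9 = 128.0589
bias = 128.0589 − 127.86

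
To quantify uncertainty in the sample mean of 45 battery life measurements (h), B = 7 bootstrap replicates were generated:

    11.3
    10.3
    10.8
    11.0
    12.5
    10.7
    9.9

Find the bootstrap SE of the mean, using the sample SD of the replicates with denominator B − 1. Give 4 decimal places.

SE* = 0.8301

Bootstrap SE is the standard deviation of the 7 replicate means.
Mean of replicates: (11.3 + 10.3 + 10.8 + 11.0 + 12.5 + 10.7 + 9.9) / 7 = 76.50000 / 7 = 10.92857
Sum of squared deviations: (+0.37143)² + (−0.62857)² + (−0.12857)² + (+0.07143)² + (+1.57143)² + (−0.22857)² + (−1.02857)² = 4.13429
Variance = 4.13429 / 6 = 0.68905
SE* = √0.68905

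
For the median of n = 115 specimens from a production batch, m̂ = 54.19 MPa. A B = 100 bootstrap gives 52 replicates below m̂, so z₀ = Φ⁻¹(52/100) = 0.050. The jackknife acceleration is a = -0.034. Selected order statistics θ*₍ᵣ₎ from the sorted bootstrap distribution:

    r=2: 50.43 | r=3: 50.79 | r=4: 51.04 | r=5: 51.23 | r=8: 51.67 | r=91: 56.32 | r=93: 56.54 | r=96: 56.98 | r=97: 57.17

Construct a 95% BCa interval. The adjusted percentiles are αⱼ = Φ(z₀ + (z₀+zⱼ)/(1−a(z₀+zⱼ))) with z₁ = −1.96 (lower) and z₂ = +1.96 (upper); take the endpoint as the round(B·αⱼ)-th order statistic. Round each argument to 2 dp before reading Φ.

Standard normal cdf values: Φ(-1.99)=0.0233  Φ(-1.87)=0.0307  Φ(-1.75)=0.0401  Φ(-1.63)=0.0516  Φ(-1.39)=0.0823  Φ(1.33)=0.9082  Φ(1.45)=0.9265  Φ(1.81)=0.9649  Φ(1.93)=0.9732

Lower: z₀ + z₁ = 0.050 + (-1.960) = -1.910; 1 − a(z₀+z₁) = 1 − (-0.034)(-1.910) = 0.9351; argument = 0.050 + (-1.910)/0.9351 = -1.9926 → -1.99.
α₁ = Φ(-1.99) = 0.0233; rank = round(100 × 0.0233) = 2; θ*₍2₎ = 50.43.
Upper: z₀ + z₂ = 2.010; 1 − a(z₀+z₂) = 1.0683; argument = 1.9314 → 1.93; α₂ = 0.9732; rank = 97; θ*₍97₎ = 57.17.

(50.43, 57.17)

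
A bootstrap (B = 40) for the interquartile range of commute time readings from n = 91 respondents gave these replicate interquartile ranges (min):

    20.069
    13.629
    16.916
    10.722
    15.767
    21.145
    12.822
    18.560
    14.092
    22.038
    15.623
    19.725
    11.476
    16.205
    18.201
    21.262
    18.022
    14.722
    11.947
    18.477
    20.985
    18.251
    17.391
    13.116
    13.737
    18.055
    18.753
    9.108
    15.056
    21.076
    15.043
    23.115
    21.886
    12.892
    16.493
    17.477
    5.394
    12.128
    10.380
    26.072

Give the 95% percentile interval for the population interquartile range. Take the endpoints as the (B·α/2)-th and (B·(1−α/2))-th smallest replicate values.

(5.394, 23.115)

Sorted replicates: 5.394, 9.108, 10.380, 10.722, 11.476, 11.947, 12.128, 12.822, 12.892, 13.116, 13.629, 13.737, 14.092, 14.722, 15.043, 15.056, 15.623, 15.767, 16.205, 16.493, 16.916, 17.391, 17.477, 18.022, 18.055, 18.201, 18.251, 18.477, 18.560, 18.753, 19.725, 20.069, 20.985, 21.076, 21.145, 21.262, 21.886, 22.038, 23.115, 26.072
α = 0.05; lower rank = 40 × 0.025 = 1; upper rank = 40 × 0.975 = 39.
The 1st smallest replicate is 5.394; the 39th is 23.115.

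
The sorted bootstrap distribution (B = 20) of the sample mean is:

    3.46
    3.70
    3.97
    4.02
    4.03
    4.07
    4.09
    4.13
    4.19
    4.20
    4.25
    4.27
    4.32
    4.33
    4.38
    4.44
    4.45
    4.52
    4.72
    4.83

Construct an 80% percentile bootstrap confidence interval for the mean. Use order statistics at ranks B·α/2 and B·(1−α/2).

(3.70, 4.52)

α = 0.20; lower rank = 20 × 0.100 = 2; upper rank = 20 × 0.900 = 18.
The 2nd smallest replicate is 3.70; the 18th is 4.52.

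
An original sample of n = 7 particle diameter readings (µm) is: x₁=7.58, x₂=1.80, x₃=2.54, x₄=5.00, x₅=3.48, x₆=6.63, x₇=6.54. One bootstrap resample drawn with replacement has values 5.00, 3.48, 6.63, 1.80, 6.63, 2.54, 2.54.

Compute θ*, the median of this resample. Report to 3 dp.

Sorted: 1.80, 2.54, 2.54, 3.48, 5.00, 6.63, 6.63
Median = middle value = 3.480

θ* = 3.480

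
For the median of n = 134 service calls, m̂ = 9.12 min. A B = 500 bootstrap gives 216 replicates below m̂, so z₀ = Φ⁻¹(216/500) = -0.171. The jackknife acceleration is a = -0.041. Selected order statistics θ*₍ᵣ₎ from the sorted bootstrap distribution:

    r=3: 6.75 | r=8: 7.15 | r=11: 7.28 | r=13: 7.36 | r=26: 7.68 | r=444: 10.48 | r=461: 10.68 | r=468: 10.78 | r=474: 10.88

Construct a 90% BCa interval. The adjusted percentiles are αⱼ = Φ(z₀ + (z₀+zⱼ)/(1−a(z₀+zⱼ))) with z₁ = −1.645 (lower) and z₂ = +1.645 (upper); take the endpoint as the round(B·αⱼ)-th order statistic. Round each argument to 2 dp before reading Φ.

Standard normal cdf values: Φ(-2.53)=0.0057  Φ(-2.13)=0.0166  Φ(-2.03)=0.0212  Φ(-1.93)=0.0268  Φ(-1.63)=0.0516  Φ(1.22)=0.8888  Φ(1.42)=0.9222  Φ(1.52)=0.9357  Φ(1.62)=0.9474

Lower: z₀ + z₁ = -0.171 + (-1.645) = -1.816; 1 − a(z₀+z₁) = 1 − (-0.041)(-1.816) = 0.9255; argument = -0.171 + (-1.816)/0.9255 = -2.1331 → -2.13.
α₁ = Φ(-2.13) = 0.0166; rank = round(500 × 0.0166) = 8; θ*₍8₎ = 7.15.
Upper: z₀ + z₂ = 1.474; 1 − a(z₀+z₂) = 1.0604; argument = 1.2190 → 1.22; α₂ = 0.8888; rank = 444; θ*₍444₎ = 10.48.

(7.15, 10.48)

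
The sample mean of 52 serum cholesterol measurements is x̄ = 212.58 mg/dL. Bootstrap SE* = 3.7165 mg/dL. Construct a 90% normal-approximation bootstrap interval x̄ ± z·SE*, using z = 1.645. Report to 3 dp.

Margin = 1.645 × 3.7165 = 6.1136
Interval: 212.58 ± 6.1136

(206.466, 218.694)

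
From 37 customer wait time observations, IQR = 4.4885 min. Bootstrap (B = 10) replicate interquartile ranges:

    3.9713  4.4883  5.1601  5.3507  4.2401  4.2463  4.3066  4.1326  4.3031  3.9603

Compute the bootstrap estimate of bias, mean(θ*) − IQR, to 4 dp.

mean(θ*) = (3.9713 + 4.4883 + 5.1601 + 5.3507 + 4.2401 + 4.2463 + 4.3066 + 4.1326 + 4.3031 + 3.9603) / 10 = 4.41594
bias = 4.41594 − 4.4885

bias = −0.0726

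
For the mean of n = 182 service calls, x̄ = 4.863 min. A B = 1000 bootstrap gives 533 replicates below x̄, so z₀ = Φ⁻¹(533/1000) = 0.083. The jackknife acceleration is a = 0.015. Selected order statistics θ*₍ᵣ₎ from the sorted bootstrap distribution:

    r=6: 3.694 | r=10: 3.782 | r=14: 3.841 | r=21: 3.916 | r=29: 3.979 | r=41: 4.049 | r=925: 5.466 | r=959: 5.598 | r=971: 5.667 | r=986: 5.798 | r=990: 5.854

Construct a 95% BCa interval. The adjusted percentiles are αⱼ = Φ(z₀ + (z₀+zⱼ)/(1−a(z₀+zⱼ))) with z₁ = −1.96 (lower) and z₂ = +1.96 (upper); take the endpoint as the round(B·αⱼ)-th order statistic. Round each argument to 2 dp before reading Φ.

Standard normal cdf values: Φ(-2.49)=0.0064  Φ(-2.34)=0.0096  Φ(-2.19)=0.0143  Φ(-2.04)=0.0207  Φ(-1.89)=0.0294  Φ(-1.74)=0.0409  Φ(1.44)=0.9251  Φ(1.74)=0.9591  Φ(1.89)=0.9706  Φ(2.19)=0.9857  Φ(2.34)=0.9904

(4.049, 5.798)

Lower: z₀ + z₁ = 0.083 + (-1.960) = -1.877; 1 − a(z₀+z₁) = 1 − (0.015)(-1.877) = 1.0282; argument = 0.083 + (-1.877)/1.0282 = -1.7426 → -1.74.
α₁ = Φ(-1.74) = 0.0409; rank = round(1000 × 0.0409) = 41; θ*₍41₎ = 4.049.
Upper: z₀ + z₂ = 2.043; 1 − a(z₀+z₂) = 0.9694; argument = 2.1906 → 2.19; α₂ = 0.9857; rank = 986; θ*₍986₎ = 5.798.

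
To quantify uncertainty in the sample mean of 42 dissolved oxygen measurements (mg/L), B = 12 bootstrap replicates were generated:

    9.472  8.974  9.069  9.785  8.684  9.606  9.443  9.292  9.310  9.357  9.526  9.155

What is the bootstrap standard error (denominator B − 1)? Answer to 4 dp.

Bootstrap SE is the standard deviation of the 12 replicate means.
Mean of replicates: (9.472 + 8.974 + 9.069 + 9.785 + 8.684 + 9.606 + 9.443 + 9.292 + 9.310 + 9.357 + 9.526 + 9.155) / 12 = 111.67300 / 12 = 9.30608
Sum of squared deviations: (+0.16592)² + (−0.33208)² + (−0.23708)² + (+0.47892)² + (−0.62208)² + (+0.29992)² + (+0.13692)² + (−0.01408)² + (+0.00392)² + (+0.05092)² + (+0.21992)² + (−0.15108)² = 0.99306
Variance = 0.99306 / 11 = 0.09028
SE* = √0.09028

SE* = 0.3005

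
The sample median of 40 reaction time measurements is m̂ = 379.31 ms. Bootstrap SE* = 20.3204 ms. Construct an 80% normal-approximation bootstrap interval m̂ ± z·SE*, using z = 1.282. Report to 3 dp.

Margin = 1.282 × 20.3204 = 26.0508
Interval: 379.31 ± 26.0508

(353.259, 405.361)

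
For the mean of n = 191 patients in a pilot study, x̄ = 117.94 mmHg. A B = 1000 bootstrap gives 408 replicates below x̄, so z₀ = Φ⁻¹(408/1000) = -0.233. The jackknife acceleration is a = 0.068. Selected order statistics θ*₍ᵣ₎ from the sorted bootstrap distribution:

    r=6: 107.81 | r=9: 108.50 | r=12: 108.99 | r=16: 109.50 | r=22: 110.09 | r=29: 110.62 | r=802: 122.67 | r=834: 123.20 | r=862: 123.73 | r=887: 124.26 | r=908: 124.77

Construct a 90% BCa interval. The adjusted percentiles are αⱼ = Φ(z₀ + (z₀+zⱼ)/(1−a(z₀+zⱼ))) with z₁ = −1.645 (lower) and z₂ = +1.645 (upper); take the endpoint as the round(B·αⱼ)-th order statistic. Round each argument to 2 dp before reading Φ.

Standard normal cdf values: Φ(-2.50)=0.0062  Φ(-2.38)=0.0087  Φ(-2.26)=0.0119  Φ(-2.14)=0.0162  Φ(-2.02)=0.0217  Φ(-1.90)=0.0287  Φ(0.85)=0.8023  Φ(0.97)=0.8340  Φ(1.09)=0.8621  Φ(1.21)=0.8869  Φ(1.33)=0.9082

(110.62, 124.77)

Lower: z₀ + z₁ = -0.233 + (-1.645) = -1.878; 1 − a(z₀+z₁) = 1 − (0.068)(-1.878) = 1.1277; argument = -0.233 + (-1.878)/1.1277 = -1.8983 → -1.90.
α₁ = Φ(-1.90) = 0.0287; rank = round(1000 × 0.0287) = 29; θ*₍29₎ = 110.62.
Upper: z₀ + z₂ = 1.412; 1 − a(z₀+z₂) = 0.9040; argument = 1.3290 → 1.33; α₂ = 0.9082; rank = 908; θ*₍908₎ = 124.77.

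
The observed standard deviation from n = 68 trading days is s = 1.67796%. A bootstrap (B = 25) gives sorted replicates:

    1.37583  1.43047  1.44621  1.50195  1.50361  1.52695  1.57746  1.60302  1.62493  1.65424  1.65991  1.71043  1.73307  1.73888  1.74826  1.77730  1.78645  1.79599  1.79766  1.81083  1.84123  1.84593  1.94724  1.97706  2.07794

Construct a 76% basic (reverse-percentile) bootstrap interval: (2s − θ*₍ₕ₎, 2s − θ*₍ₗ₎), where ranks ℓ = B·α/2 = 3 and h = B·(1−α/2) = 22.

Percentile endpoints at ranks 3 and 22: θ*₍3₎ = 1.44621, θ*₍22₎ = 1.84593.
Basic interval reflects these around s:
  lower = 2 × 1.67796 − 1.84593 = 1.50999
  upper = 2 × 1.67796 − 1.44621 = 1.90971

(1.50999, 1.90971)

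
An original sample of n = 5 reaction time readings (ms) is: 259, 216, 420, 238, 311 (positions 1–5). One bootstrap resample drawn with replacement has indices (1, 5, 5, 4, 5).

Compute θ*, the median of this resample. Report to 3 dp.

Resample values: 259, 311, 311, 238, 311.
Sorted: 238, 259, 311, 311, 311
Median = middle value = 311.000

θ* = 311.000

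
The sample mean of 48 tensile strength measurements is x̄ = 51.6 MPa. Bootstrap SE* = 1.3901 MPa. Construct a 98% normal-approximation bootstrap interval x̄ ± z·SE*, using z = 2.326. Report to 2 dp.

(48.37, 54.83)

Margin = 2.326 × 1.3901 = 3.233
Interval: 51.6 ± 3.233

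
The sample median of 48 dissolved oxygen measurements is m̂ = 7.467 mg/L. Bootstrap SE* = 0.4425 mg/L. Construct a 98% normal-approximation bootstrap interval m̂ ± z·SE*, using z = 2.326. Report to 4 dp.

Margin = 2.326 × 0.4425 = 1.02926
Interval: 7.467 ± 1.02926

(6.4377, 8.4963)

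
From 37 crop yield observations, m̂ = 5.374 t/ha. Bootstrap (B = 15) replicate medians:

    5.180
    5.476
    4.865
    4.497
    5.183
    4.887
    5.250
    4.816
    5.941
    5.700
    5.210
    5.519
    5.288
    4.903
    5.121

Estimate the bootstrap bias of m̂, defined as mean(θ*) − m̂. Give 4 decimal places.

mean(θ*) = (5.180 + 5.476 + 4.865 + 4.497 + 5.183 + 4.887 + 5.250 + 4.816 + 5.941 + 5.700 + 5.210 + 5.519 + 5.288 + 4.903 + 5.121) / 15 = 5.18907
bias = 5.18907 − 5.374

bias = −0.1849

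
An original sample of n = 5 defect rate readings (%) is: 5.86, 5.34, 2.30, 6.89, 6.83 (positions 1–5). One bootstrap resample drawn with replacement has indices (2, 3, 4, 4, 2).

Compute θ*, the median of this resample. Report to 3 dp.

Resample values: 5.34, 2.30, 6.89, 6.89, 5.34.
Sorted: 2.30, 5.34, 5.34, 6.89, 6.89
Median = middle value = 5.340

θ* = 5.340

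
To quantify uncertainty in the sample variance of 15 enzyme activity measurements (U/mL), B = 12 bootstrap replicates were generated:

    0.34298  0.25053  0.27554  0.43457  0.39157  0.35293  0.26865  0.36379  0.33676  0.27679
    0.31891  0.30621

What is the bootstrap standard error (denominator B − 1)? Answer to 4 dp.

Bootstrap SE is the standard deviation of the 12 replicate variances.
Mean of replicates: (0.34298 + 0.25053 + 0.27554 + 0.43457 + 0.39157 + 0.35293 + 0.26865 + 0.36379 + 0.33676 + 0.27679 + 0.31891 + 0.30621) / 12 = 3.919230 / 12 = 0.326602
Sum of squared deviations: (+0.016378)² + (−0.076072)² + (−0.051062)² + (+0.107968)² + (+0.064968)² + (+0.026328)² + (−0.057952)² + (+0.037188)² + (+0.010158)² + (−0.049812)² + (−0.007692)² + (−0.020392)² = 0.033034
Variance = 0.033034 / 11 = 0.003003
SE* = √0.003003

SE* = 0.0548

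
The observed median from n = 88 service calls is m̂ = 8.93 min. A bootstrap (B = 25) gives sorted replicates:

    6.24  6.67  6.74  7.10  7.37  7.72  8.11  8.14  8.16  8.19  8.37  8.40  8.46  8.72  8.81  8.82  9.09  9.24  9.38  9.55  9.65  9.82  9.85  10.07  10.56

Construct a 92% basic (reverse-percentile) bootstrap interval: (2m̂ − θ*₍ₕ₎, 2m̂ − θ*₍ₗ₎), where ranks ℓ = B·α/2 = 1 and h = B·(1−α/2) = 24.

Percentile endpoints at ranks 1 and 24: θ*₍1₎ = 6.24, θ*₍24₎ = 10.07.
Basic interval reflects these around m̂:
  lower = 2 × 8.93 − 10.07 = 7.79
  upper = 2 × 8.93 − 6.24 = 11.62

(7.79, 11.62)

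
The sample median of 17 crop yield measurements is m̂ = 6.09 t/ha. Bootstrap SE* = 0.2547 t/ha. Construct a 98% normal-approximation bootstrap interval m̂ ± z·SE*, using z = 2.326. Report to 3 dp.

Margin = 2.326 × 0.2547 = 0.5924
Interval: 6.09 ± 0.5924

(5.498, 6.682)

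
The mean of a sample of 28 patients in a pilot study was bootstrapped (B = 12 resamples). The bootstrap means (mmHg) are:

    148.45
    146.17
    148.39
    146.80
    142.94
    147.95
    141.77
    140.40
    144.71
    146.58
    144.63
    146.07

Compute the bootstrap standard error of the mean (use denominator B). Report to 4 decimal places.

SE* = 2.4906

Bootstrap SE is the standard deviation of the 12 replicate means.
Mean of replicates: (148.45 + 146.17 + 148.39 + 146.80 + 142.94 + 147.95 + 141.77 + 140.40 + 144.71 + 146.58 + 144.63 + 146.07) / 12 = 1744.86000 / 12 = 145.40500
Sum of squared deviations: (+3.04500)² + (+0.76500)² + (+2.98500)² + (+1.39500)² + (−2.46500)² + (+2.54500)² + (−3.63500)² + (−5.00500)² + (−0.69500)² + (+1.17500)² + (−0.77500)² + (+0.66500)² = 74.43650
Variance = 74.43650 / 12 = 6.20304
SE* = √6.20304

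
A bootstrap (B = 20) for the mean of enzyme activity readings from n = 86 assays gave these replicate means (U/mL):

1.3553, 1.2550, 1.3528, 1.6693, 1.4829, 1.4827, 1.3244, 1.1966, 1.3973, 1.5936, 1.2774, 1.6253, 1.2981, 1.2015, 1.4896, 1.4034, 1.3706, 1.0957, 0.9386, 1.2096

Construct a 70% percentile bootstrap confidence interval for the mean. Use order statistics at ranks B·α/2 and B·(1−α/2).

Sorted replicates: 0.9386, 1.0957, 1.1966, 1.2015, 1.2096, 1.2550, 1.2774, 1.2981, 1.3244, 1.3528, 1.3553, 1.3706, 1.3973, 1.4034, 1.4827, 1.4829, 1.4896, 1.5936, 1.6253, 1.6693
α = 0.30; lower rank = 20 × 0.150 = 3; upper rank = 20 × 0.850 = 17.
The 3rd smallest replicate is 1.1966; the 17th is 1.4896.

(1.1966, 1.4896)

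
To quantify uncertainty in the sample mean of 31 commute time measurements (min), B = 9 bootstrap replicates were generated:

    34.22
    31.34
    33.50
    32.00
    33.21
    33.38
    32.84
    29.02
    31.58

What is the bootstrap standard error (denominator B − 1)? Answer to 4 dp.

Bootstrap SE is the standard deviation of the 9 replicate means.
Mean of replicates: (34.22 + 31.34 + 33.50 + 32.00 + 33.21 + 33.38 + 32.84 + 29.02 + 31.58) / 9 = 291.09000 / 9 = 32.34333
Sum of squared deviations: (+1.87667)² + (−1.00333)² + (+1.15667)² + (−0.34333)² + (+0.86667)² + (+1.03667)² + (+0.49667)² + (−3.32333)² + (−0.76333)² = 19.68400
Variance = 19.68400 / 8 = 2.46050
SE* = √2.46050

SE* = 1.5686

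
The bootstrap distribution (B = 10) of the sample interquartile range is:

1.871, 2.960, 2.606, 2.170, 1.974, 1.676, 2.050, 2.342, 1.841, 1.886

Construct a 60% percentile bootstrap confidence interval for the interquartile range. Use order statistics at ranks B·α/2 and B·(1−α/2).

(1.841, 2.342)

Sorted replicates: 1.676, 1.841, 1.871, 1.886, 1.974, 2.050, 2.170, 2.342, 2.606, 2.960
α = 0.40; lower rank = 10 × 0.200 = 2; upper rank = 10 × 0.800 = 8.
The 2nd smallest replicate is 1.841; the 8th is 2.342.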